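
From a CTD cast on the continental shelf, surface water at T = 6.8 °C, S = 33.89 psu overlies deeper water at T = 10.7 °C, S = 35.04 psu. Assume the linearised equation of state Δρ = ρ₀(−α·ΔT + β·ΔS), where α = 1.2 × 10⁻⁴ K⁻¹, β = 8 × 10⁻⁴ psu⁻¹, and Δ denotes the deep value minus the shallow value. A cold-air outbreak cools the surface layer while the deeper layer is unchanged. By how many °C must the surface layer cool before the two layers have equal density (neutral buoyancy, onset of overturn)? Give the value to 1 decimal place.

3.8 °C

Neutral buoyancy requires Δρ = 0, i.e. −α(T_deep − T_surf′) + β(S_deep − S_surf) = 0.
T_surf′ = T_deep − (β/α)·ΔS = 10.7 − (8 × 10⁻⁴/1.2 × 10⁻⁴)·(+1.15) = 3.033 °C.
Cooling required: 6.8 − (3.033) = 3.767 °C.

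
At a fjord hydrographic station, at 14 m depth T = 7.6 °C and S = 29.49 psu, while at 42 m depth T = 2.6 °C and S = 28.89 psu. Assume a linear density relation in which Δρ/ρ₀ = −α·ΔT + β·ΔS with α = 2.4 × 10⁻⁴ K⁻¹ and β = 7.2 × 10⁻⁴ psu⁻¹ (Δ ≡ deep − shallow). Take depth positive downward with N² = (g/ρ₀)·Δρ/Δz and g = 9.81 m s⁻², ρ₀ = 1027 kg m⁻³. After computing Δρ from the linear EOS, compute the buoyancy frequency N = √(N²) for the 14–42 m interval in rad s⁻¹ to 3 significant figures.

ΔT = -5.0 K, ΔS = -0.60 psu (deep − shallow).
Δρ/ρ₀ = −αΔT + βΔS = 1.20 × 10⁻³ − 4.32 × 10⁻⁴ = 7.68 × 10⁻⁴, so Δρ ≈ 0.7887 kg m⁻³.
N² = (g/ρ₀)·Δρ/Δz = g·(Δρ/ρ₀)/Δz = 9.81 × 7.68 × 10⁻⁴ / 28 = 2.6907 × 10⁻⁴ s⁻².
N = √(2.6907 × 10⁻⁴) = 0.016403 rad s⁻¹ ≈ 0.0164 rad s⁻¹.

0.0164 rad s⁻¹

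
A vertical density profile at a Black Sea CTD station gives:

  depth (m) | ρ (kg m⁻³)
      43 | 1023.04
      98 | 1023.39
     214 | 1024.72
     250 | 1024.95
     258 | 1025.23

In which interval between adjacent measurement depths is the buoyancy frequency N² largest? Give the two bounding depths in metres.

250–258 m

Compute the density gradient over each adjacent pair:
  43–98 m: Δρ/Δz = 0.35/55 = 6.4 × 10⁻³ kg m⁻⁴
  98–214 m: Δρ/Δz = 1.33/116 = 0.011 kg m⁻⁴
  214–250 m: Δρ/Δz = 0.23/36 = 6.4 × 10⁻³ kg m⁻⁴
  250–258 m: Δρ/Δz = 0.28/8 = 0.035 kg m⁻⁴
The largest gradient is in the 250–258 m interval — the pycnocline.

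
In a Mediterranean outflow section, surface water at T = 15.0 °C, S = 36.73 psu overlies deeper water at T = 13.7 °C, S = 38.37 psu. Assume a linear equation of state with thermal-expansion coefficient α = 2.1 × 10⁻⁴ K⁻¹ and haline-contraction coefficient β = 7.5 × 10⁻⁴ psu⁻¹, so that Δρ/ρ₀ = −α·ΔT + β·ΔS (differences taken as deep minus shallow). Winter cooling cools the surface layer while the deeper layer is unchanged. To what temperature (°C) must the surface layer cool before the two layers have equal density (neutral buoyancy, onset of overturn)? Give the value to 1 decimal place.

7.8 °C

Neutral buoyancy requires Δρ = 0, i.e. −α(T_deep − T_surf′) + β(S_deep − S_surf) = 0.
T_surf′ = T_deep − (β/α)·ΔS = 13.7 − (7.5 × 10⁻⁴/2.1 × 10⁻⁴)·(+1.64) = 7.843 °C.
Cooling required: 15.0 − (7.843) = 7.157 °C.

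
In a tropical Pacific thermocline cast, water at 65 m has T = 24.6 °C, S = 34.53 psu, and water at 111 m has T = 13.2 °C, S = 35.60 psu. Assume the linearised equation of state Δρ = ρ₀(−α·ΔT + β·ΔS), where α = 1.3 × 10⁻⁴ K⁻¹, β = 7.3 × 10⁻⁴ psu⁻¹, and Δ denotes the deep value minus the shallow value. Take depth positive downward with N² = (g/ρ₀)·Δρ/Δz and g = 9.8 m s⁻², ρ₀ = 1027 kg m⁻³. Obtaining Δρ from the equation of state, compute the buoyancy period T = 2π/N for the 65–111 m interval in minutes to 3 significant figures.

4.77 min

ΔT = -11.4 K, ΔS = +1.07 psu (deep − shallow).
Δρ/ρ₀ = −αΔT + βΔS = 1.482 × 10⁻³ + 7.811 × 10⁻⁴ = 2.2631 × 10⁻³, so Δρ ≈ 2.324 kg m⁻³.
N² = (g/ρ₀)·Δρ/Δz = g·(Δρ/ρ₀)/Δz = 9.8 × 2.2631 × 10⁻³ / 46 = 4.8214 × 10⁻⁴ s⁻².
N = √(4.8214 × 10⁻⁴) = 0.021958 rad s⁻¹ → T = 2π/N = 286.15 s = 4.7692 min ≈ 4.77 min.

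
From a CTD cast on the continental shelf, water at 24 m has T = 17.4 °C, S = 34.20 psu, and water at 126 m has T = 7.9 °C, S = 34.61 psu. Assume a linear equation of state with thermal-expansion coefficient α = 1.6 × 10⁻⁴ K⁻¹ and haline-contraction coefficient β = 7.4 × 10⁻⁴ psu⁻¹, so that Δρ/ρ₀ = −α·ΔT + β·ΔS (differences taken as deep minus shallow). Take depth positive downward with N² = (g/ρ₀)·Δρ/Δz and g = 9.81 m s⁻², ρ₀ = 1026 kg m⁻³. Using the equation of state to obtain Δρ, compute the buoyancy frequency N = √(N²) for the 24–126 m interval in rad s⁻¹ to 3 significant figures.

ΔT = -9.5 K, ΔS = +0.41 psu (deep − shallow).
Δρ/ρ₀ = −αΔT + βΔS = 1.52 × 10⁻³ + 3.034 × 10⁻⁴ = 1.8234 × 10⁻³, so Δρ ≈ 1.871 kg m⁻³.
N² = (g/ρ₀)·Δρ/Δz = g·(Δρ/ρ₀)/Δz = 9.81 × 1.8234 × 10⁻³ / 102 = 1.7537 × 10⁻⁴ s⁻².
N = √(1.7537 × 10⁻⁴) = 0.013243 rad s⁻¹ ≈ 0.0132 rad s⁻¹.

0.0132 rad s⁻¹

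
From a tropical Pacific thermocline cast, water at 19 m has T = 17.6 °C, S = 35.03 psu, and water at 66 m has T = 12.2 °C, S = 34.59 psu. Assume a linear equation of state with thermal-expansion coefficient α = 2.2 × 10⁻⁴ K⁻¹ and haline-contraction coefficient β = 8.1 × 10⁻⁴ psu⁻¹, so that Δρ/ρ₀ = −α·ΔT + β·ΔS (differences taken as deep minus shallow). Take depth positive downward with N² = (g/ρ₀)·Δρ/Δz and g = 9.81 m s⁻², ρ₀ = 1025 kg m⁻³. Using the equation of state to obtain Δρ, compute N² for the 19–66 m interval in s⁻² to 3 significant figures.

1.74 × 10⁻⁴ s⁻²

ΔT = -5.4 K, ΔS = -0.44 psu (deep − shallow).
Δρ/ρ₀ = −αΔT + βΔS = 1.188 × 10⁻³ − 3.564 × 10⁻⁴ = 8.316 × 10⁻⁴, so Δρ ≈ 0.8524 kg m⁻³.
N² = (g/ρ₀)·Δρ/Δz = g·(Δρ/ρ₀)/Δz = 9.81 × 8.316 × 10⁻⁴ / 47 = 1.7357 × 10⁻⁴ s⁻² ≈ 1.74 × 10⁻⁴ s⁻².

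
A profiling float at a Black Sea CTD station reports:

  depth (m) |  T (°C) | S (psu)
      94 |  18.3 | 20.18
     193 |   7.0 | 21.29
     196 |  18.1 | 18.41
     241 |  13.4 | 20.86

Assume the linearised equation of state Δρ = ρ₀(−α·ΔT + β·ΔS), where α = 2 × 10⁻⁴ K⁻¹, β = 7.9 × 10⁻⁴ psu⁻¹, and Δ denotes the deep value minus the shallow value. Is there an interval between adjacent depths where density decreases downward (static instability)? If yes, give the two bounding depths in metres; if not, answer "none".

193–196 m

Evaluate Δρ/ρ₀ = −αΔT + βΔS across each adjacent pair:
  94–193 m: −αΔT+βΔS = −(2 × 10⁻⁴)(-11.3)+(7.9 × 10⁻⁴)(+1.11) = 3.1 × 10⁻³ → stable
  193–196 m: −αΔT+βΔS = −(2 × 10⁻⁴)(+11.1)+(7.9 × 10⁻⁴)(-2.88) = -4.5 × 10⁻³ → UNSTABLE
  196–241 m: −αΔT+βΔS = −(2 × 10⁻⁴)(-4.7)+(7.9 × 10⁻⁴)(+2.45) = 2.9 × 10⁻³ → stable
The 193–196 m interval has Δρ < 0: lighter water underlies denser water.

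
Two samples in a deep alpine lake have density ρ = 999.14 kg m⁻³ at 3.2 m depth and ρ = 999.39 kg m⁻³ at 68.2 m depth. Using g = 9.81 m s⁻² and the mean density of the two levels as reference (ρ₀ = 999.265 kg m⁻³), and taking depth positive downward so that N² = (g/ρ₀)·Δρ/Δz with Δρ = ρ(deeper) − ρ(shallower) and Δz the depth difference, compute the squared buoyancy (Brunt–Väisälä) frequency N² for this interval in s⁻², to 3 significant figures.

Δρ = 999.39 − 999.14 = 0.25 kg m⁻³ over Δz = 68.2 − 3.2 = 65 m.
N² = (9.81/999.265) × (0.25/65) = 3.7759 × 10⁻⁵ s⁻² ≈ 3.78 × 10⁻⁵ s⁻².
A positive N² confirms static stability across the interval.

3.78 × 10⁻⁵ s⁻²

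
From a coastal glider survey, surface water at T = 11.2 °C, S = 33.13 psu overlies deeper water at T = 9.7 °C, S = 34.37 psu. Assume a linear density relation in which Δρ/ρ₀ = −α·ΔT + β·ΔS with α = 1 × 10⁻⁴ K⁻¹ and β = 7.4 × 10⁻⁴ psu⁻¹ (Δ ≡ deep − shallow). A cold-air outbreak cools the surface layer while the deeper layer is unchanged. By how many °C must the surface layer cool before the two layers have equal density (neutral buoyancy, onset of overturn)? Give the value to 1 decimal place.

10.7 °C

Neutral buoyancy requires Δρ = 0, i.e. −α(T_deep − T_surf′) + β(S_deep − S_surf) = 0.
T_surf′ = T_deep − (β/α)·ΔS = 9.7 − (7.4 × 10⁻⁴/1 × 10⁻⁴)·(+1.24) = 0.524 °C.
Cooling required: 11.2 − (0.524) = 10.676 °C.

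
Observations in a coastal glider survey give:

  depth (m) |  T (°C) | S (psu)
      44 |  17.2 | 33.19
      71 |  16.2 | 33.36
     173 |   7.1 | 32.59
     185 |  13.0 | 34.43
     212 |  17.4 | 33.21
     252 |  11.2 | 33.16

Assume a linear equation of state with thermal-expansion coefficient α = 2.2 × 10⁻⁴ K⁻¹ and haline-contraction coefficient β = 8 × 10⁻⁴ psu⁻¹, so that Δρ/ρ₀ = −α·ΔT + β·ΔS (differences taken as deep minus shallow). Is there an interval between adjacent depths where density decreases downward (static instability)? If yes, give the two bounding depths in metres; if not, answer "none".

185–212 m

Evaluate Δρ/ρ₀ = −αΔT + βΔS across each adjacent pair:
  44–71 m: −αΔT+βΔS = −(2.2 × 10⁻⁴)(-1.0)+(8 × 10⁻⁴)(+0.17) = 3.6 × 10⁻⁴ → stable
  71–173 m: −αΔT+βΔS = −(2.2 × 10⁻⁴)(-9.1)+(8 × 10⁻⁴)(-0.77) = 1.4 × 10⁻³ → stable
  173–185 m: −αΔT+βΔS = −(2.2 × 10⁻⁴)(+5.9)+(8 × 10⁻⁴)(+1.84) = 1.7 × 10⁻⁴ → stable
  185–212 m: −αΔT+βΔS = −(2.2 × 10⁻⁴)(+4.4)+(8 × 10⁻⁴)(-1.22) = -1.9 × 10⁻³ → UNSTABLE
  212–252 m: −αΔT+βΔS = −(2.2 × 10⁻⁴)(-6.2)+(8 × 10⁻⁴)(-0.05) = 1.3 × 10⁻³ → stable
The 185–212 m interval has Δρ < 0: lighter water underlies denser water.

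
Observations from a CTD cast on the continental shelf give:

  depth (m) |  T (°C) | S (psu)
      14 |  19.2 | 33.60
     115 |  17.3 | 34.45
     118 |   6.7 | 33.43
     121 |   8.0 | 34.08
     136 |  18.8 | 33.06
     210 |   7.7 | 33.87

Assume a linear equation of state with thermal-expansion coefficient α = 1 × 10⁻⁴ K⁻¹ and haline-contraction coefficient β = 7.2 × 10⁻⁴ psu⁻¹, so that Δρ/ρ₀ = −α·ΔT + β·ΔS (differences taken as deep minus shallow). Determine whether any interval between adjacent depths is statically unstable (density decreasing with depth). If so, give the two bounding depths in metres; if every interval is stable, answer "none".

Evaluate Δρ/ρ₀ = −αΔT + βΔS across each adjacent pair:
  14–115 m: −αΔT+βΔS = −(1 × 10⁻⁴)(-1.9)+(7.2 × 10⁻⁴)(+0.85) = 8.0 × 10⁻⁴ → stable
  115–118 m: −αΔT+βΔS = −(1 × 10⁻⁴)(-10.6)+(7.2 × 10⁻⁴)(-1.02) = 3.3 × 10⁻⁴ → stable
  118–121 m: −αΔT+βΔS = −(1 × 10⁻⁴)(+1.3)+(7.2 × 10⁻⁴)(+0.65) = 3.4 × 10⁻⁴ → stable
  121–136 m: −αΔT+βΔS = −(1 × 10⁻⁴)(+10.8)+(7.2 × 10⁻⁴)(-1.02) = -1.8 × 10⁻³ → UNSTABLE
  136–210 m: −αΔT+βΔS = −(1 × 10⁻⁴)(-11.1)+(7.2 × 10⁻⁴)(+0.81) = 1.7 × 10⁻³ → stable
The 121–136 m interval has Δρ < 0: lighter water underlies denser water.

121–136 m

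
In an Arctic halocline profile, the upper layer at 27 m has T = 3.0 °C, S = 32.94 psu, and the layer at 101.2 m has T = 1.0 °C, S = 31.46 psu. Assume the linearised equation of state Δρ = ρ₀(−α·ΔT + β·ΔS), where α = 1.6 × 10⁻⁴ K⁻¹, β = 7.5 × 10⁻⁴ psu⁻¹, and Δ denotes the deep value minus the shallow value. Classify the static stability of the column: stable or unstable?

unstable

ΔT = 1.0 − 3.0 = -2.0 K and ΔS = 31.46 − 32.94 = -1.48 psu (deep − shallow).
−αΔT = 3.20 × 10⁻⁴; βΔS = -1.11 × 10⁻³; sum Δρ/ρ₀ = -7.90 × 10⁻⁴.
Δρ/ρ₀ < 0, so Δρ < 0: deeper water is lighter → statically unstable; the column would overturn.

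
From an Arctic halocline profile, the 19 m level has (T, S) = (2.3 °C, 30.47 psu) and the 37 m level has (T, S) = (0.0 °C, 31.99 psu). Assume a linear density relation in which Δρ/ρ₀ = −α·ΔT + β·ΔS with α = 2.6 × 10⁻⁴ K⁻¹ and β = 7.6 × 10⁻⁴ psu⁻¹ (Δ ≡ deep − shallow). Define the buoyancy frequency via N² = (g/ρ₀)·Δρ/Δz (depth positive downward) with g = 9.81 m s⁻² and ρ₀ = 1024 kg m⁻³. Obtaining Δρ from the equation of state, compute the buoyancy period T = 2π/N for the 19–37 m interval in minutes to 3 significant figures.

3.39 min

ΔT = -2.3 K, ΔS = +1.52 psu (deep − shallow).
Δρ/ρ₀ = −αΔT + βΔS = 5.98 × 10⁻⁴ + 1.1552 × 10⁻³ = 1.7532 × 10⁻³, so Δρ ≈ 1.795 kg m⁻³.
N² = (g/ρ₀)·Δρ/Δz = g·(Δρ/ρ₀)/Δz = 9.81 × 1.7532 × 10⁻³ / 18 = 9.5549 × 10⁻⁴ s⁻².
N = √(9.5549 × 10⁻⁴) = 0.030911 rad s⁻¹ → T = 2π/N = 203.27 s = 3.3878 min ≈ 3.39 min.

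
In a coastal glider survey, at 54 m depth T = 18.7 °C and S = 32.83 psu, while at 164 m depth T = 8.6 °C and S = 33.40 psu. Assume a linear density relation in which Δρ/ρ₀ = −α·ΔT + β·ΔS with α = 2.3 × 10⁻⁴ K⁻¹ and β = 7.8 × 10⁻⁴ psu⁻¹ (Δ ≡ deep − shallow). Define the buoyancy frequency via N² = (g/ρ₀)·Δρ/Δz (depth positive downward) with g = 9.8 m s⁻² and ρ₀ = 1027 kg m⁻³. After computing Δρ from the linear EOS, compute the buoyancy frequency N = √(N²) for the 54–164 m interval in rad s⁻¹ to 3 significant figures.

0.0157 rad s⁻¹

ΔT = -10.1 K, ΔS = +0.57 psu (deep − shallow).
Δρ/ρ₀ = −αΔT + βΔS = 2.323 × 10⁻³ + 4.446 × 10⁻⁴ = 2.7676 × 10⁻³, so Δρ ≈ 2.842 kg m⁻³.
N² = (g/ρ₀)·Δρ/Δz = g·(Δρ/ρ₀)/Δz = 9.8 × 2.7676 × 10⁻³ / 110 = 2.4657 × 10⁻⁴ s⁻².
N = √(2.4657 × 10⁻⁴) = 0.015703 rad s⁻¹ ≈ 0.0157 rad s⁻¹.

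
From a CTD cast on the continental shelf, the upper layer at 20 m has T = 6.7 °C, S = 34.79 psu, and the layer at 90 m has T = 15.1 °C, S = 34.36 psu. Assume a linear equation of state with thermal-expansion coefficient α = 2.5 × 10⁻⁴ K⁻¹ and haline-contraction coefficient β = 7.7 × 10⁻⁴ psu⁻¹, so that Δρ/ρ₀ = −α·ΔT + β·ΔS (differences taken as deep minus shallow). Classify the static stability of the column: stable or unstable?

unstable

ΔT = 15.1 − 6.7 = +8.4 K and ΔS = 34.36 − 34.79 = -0.43 psu (deep − shallow).
−αΔT = -2.10 × 10⁻³; βΔS = -3.311 × 10⁻⁴; sum Δρ/ρ₀ = -2.4311 × 10⁻³.
Δρ/ρ₀ < 0, so Δρ < 0: deeper water is lighter → statically unstable; the column would overturn.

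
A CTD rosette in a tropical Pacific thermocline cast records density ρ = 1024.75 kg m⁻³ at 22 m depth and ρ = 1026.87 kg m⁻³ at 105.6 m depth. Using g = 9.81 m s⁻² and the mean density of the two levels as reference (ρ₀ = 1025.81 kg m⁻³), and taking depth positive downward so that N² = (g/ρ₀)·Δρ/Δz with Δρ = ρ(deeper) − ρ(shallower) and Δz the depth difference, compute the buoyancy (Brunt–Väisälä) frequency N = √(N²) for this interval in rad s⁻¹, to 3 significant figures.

Δρ = 1026.87 − 1024.75 = 2.12 kg m⁻³ over Δz = 105.6 − 22 = 83.6 m.
N² = (9.81/1025.81) × (2.12/83.6) = 2.4251 × 10⁻⁴ s⁻².
N = √(2.4251 × 10⁻⁴) = 0.015573 rad s⁻¹ ≈ 0.0156 rad s⁻¹.

0.0156 rad s⁻¹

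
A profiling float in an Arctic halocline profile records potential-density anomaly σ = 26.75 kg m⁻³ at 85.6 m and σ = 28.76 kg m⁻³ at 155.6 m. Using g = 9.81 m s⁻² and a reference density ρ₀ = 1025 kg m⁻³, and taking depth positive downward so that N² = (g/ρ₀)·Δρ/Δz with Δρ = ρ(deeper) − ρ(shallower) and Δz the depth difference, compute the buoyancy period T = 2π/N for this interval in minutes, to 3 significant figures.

6.32 min

Δρ = 1028.76 − 1026.75 = 2.01 kg m⁻³ over Δz = 155.6 − 85.6 = 70 m.
N² = (9.81/1025) × (2.01/70) = 2.7482 × 10⁻⁴ s⁻².
N = √(2.7482 × 10⁻⁴) = 0.016578 rad s⁻¹, so T = 2π/N = 379.01 s = 6.3168 min ≈ 6.32 min.
Since Δρ > 0 the layer is stably stratified.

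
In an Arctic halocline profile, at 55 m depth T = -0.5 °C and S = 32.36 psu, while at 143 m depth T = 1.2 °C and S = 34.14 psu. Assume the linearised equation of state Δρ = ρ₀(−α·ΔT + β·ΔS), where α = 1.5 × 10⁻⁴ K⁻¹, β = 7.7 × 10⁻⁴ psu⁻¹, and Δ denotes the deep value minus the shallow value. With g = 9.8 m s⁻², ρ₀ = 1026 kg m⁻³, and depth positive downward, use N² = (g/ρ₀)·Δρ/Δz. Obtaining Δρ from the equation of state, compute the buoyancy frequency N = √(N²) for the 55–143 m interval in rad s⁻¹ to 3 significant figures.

0.0111 rad s⁻¹

ΔT = +1.7 K, ΔS = +1.78 psu (deep − shallow).
Δρ/ρ₀ = −αΔT + βΔS = -2.55 × 10⁻⁴ + 1.3706 × 10⁻³ = 1.1156 × 10⁻³, so Δρ ≈ 1.145 kg m⁻³.
N² = (g/ρ₀)·Δρ/Δz = g·(Δρ/ρ₀)/Δz = 9.8 × 1.1156 × 10⁻³ / 88 = 1.2424 × 10⁻⁴ s⁻².
N = √(1.2424 × 10⁻⁴) = 0.011146 rad s⁻¹ ≈ 0.0111 rad s⁻¹.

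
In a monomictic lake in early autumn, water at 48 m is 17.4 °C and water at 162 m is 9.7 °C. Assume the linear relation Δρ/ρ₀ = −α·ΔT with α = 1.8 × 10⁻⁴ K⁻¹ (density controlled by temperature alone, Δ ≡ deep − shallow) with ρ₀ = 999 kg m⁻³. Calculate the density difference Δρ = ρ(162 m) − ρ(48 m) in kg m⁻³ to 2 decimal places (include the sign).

+1.38 kg m⁻³

ΔT = -7.7 K, Δρ/ρ₀ = −αΔT = 1.386 × 10⁻³.
Δρ = 999 × (1.386 × 10⁻³) = +1.38 kg m⁻³.
Positive Δρ: denser below, stable.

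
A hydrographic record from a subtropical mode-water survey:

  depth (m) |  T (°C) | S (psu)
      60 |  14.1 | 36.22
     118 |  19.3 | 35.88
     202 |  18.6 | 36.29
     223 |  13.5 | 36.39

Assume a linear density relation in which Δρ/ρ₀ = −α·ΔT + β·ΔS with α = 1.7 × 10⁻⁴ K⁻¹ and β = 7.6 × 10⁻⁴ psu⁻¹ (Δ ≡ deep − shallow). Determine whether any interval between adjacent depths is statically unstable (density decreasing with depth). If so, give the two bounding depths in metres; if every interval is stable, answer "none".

60–118 m

Evaluate Δρ/ρ₀ = −αΔT + βΔS across each adjacent pair:
  60–118 m: −αΔT+βΔS = −(1.7 × 10⁻⁴)(+5.2)+(7.6 × 10⁻⁴)(-0.34) = -1.1 × 10⁻³ → UNSTABLE
  118–202 m: −αΔT+βΔS = −(1.7 × 10⁻⁴)(-0.7)+(7.6 × 10⁻⁴)(+0.41) = 4.3 × 10⁻⁴ → stable
  202–223 m: −αΔT+βΔS = −(1.7 × 10⁻⁴)(-5.1)+(7.6 × 10⁻⁴)(+0.10) = 9.4 × 10⁻⁴ → stable
The 60–118 m interval has Δρ < 0: lighter water underlies denser water.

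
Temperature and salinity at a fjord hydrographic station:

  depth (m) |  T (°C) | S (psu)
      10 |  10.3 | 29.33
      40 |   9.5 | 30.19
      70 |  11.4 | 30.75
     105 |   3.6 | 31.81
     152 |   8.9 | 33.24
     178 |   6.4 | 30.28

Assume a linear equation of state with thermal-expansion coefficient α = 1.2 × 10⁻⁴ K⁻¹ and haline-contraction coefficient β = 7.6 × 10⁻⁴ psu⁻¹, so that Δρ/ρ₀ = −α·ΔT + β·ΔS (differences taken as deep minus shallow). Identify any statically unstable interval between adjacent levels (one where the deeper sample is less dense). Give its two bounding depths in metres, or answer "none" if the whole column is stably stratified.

152–178 m

Evaluate Δρ/ρ₀ = −αΔT + βΔS across each adjacent pair:
  10–40 m: −αΔT+βΔS = −(1.2 × 10⁻⁴)(-0.8)+(7.6 × 10⁻⁴)(+0.86) = 7.5 × 10⁻⁴ → stable
  40–70 m: −αΔT+βΔS = −(1.2 × 10⁻⁴)(+1.9)+(7.6 × 10⁻⁴)(+0.56) = 2.0 × 10⁻⁴ → stable
  70–105 m: −αΔT+βΔS = −(1.2 × 10⁻⁴)(-7.8)+(7.6 × 10⁻⁴)(+1.06) = 1.7 × 10⁻³ → stable
  105–152 m: −αΔT+βΔS = −(1.2 × 10⁻⁴)(+5.3)+(7.6 × 10⁻⁴)(+1.43) = 4.5 × 10⁻⁴ → stable
  152–178 m: −αΔT+βΔS = −(1.2 × 10⁻⁴)(-2.5)+(7.6 × 10⁻⁴)(-2.96) = -1.9 × 10⁻³ → UNSTABLE
The 152–178 m interval has Δρ < 0: lighter water underlies denser water.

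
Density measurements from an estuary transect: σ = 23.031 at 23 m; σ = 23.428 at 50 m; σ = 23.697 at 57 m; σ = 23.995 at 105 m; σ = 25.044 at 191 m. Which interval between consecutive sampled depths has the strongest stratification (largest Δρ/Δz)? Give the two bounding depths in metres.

Compute the density gradient over each adjacent pair:
  23–50 m: Δρ/Δz = 0.397/27 = 0.015 kg m⁻⁴
  50–57 m: Δρ/Δz = 0.269/7 = 0.038 kg m⁻⁴
  57–105 m: Δρ/Δz = 0.298/48 = 6.2 × 10⁻³ kg m⁻⁴
  105–191 m: Δρ/Δz = 1.049/86 = 0.012 kg m⁻⁴
The largest gradient is in the 50–57 m interval — the pycnocline.

50–57 m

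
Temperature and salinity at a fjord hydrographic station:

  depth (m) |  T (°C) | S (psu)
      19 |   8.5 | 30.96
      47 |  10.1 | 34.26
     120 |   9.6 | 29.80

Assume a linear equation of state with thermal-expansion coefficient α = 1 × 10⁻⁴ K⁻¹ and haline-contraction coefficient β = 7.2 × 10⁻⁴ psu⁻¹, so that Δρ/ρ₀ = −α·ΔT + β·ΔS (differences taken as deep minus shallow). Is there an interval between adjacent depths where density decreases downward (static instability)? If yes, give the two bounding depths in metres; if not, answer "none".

47–120 m

Evaluate Δρ/ρ₀ = −αΔT + βΔS across each adjacent pair:
  19–47 m: −αΔT+βΔS = −(1 × 10⁻⁴)(+1.6)+(7.2 × 10⁻⁴)(+3.30) = 2.2 × 10⁻³ → stable
  47–120 m: −αΔT+βΔS = −(1 × 10⁻⁴)(-0.5)+(7.2 × 10⁻⁴)(-4.46) = -3.2 × 10⁻³ → UNSTABLE
The 47–120 m interval has Δρ < 0: lighter water underlies denser water.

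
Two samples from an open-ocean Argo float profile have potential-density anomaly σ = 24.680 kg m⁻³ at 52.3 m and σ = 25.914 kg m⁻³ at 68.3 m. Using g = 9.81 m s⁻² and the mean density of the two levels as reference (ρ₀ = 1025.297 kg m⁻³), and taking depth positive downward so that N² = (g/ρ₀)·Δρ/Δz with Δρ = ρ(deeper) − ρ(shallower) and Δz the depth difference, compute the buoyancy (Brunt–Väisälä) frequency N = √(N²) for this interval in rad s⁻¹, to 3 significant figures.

0.0272 rad s⁻¹

Δρ = 1025.914 − 1024.680 = 1.234 kg m⁻³ over Δz = 68.3 − 52.3 = 16 m.
N² = (9.81/1025.297) × (1.234/16) = 7.3793 × 10⁻⁴ s⁻².
N = √(7.3793 × 10⁻⁴) = 0.027165 rad s⁻¹ ≈ 0.0272 rad s⁻¹.
N² > 0, so the interval is statically stable.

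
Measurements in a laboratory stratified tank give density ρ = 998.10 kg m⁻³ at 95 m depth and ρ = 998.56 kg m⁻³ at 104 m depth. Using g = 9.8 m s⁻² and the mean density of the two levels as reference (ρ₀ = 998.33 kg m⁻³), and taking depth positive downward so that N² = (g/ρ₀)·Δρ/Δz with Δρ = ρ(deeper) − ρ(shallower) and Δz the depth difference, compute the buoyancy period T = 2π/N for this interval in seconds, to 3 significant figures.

281 s

Δρ = 998.56 − 998.10 = 0.46 kg m⁻³ over Δz = 104 − 95 = 9 m.
N² = (9.8/998.33) × (0.46/9) = 5.0173 × 10⁻⁴ s⁻².
N = √(5.0173 × 10⁻⁴) = 0.022399 rad s⁻¹, so T = 2π/N = 280.51 s ≈ 281 s.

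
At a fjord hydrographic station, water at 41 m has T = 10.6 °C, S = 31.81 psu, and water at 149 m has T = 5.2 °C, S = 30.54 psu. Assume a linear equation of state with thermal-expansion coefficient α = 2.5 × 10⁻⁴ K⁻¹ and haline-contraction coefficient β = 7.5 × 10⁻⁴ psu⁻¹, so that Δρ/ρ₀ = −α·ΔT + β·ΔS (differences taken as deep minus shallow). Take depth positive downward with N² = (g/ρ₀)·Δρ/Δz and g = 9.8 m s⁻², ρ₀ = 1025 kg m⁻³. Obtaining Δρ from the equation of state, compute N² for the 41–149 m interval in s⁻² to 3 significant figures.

ΔT = -5.4 K, ΔS = -1.27 psu (deep − shallow).
Δρ/ρ₀ = −αΔT + βΔS = 1.35 × 10⁻³ − 9.525 × 10⁻⁴ = 3.975 × 10⁻⁴, so Δρ ≈ 0.4074 kg m⁻³.
N² = (g/ρ₀)·Δρ/Δz = g·(Δρ/ρ₀)/Δz = 9.8 × 3.975 × 10⁻⁴ / 108 = 3.6069 × 10⁻⁵ s⁻² ≈ 3.61 × 10⁻⁵ s⁻².

3.61 × 10⁻⁵ s⁻²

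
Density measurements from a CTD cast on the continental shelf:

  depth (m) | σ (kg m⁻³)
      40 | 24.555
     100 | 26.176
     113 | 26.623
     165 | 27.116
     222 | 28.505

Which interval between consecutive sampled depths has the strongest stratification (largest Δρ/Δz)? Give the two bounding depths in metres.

Compute the density gradient over each adjacent pair:
  40–100 m: Δρ/Δz = 1.621/60 = 0.027 kg m⁻⁴
  100–113 m: Δρ/Δz = 0.447/13 = 0.034 kg m⁻⁴
  113–165 m: Δρ/Δz = 0.493/52 = 9.5 × 10⁻³ kg m⁻⁴
  165–222 m: Δρ/Δz = 1.389/57 = 0.024 kg m⁻⁴
The largest gradient is in the 100–113 m interval — the pycnocline.

100–113 m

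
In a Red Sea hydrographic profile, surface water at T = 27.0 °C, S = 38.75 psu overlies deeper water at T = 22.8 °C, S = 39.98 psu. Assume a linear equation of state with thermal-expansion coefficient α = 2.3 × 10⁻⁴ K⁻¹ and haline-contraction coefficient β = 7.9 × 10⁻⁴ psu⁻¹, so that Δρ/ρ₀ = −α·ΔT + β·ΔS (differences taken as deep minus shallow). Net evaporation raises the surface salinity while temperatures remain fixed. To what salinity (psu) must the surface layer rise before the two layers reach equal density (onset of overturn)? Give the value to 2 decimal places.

41.20 psu

Neutral buoyancy requires −α(T_deep − T_surf) + β(S_deep − S_surf′) = 0.
S_surf′ = S_deep − (α/β)·ΔT = 39.98 − (2.3 × 10⁻⁴/7.9 × 10⁻⁴)·(-4.2) = 41.2028 psu.
Increase required: 41.2028 − 38.75 = 2.4528 psu.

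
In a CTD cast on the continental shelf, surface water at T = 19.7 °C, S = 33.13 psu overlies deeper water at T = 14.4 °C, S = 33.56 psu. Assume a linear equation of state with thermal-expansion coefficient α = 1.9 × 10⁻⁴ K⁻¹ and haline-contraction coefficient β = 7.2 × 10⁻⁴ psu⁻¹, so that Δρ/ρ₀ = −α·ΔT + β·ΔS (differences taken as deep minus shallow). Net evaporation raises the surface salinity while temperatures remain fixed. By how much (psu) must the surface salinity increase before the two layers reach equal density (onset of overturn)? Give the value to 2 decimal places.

Neutral buoyancy requires −α(T_deep − T_surf) + β(S_deep − S_surf′) = 0.
S_surf′ = S_deep − (α/β)·ΔT = 33.56 − (1.9 × 10⁻⁴/7.2 × 10⁻⁴)·(-5.3) = 34.9586 psu.
Increase required: 34.9586 − 33.13 = 1.8286 psu.

1.83 psu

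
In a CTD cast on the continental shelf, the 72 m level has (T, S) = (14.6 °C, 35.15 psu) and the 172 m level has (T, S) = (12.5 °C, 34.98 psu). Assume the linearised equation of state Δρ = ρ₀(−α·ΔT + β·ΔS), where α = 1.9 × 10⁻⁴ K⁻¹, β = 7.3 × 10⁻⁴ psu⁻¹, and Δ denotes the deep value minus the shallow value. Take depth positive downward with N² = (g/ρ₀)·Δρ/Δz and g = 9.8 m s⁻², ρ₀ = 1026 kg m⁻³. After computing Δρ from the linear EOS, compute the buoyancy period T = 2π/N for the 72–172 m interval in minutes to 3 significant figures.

20.2 min

ΔT = -2.1 K, ΔS = -0.17 psu (deep − shallow).
Δρ/ρ₀ = −αΔT + βΔS = 3.99 × 10⁻⁴ − 1.241 × 10⁻⁴ = 2.749 × 10⁻⁴, so Δρ ≈ 0.2820 kg m⁻³.
N² = (g/ρ₀)·Δρ/Δz = g·(Δρ/ρ₀)/Δz = 9.8 × 2.749 × 10⁻⁴ / 100 = 2.6940 × 10⁻⁵ s⁻².
N = √(2.6940 × 10⁻⁵) = 5.1904 × 10⁻³ rad s⁻¹ → T = 2π/N = 1.2105 × 10³ s = 20.175 min ≈ 20.2 min.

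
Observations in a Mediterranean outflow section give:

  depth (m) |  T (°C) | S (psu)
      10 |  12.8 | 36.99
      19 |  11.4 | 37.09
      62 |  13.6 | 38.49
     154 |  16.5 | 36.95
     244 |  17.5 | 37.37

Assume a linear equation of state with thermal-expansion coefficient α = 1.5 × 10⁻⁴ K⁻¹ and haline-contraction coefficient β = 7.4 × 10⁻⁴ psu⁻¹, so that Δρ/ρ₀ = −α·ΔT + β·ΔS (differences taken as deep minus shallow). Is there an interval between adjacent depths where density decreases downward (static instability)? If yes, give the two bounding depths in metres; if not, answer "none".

62–154 m

Evaluate Δρ/ρ₀ = −αΔT + βΔS across each adjacent pair:
  10–19 m: −αΔT+βΔS = −(1.5 × 10⁻⁴)(-1.4)+(7.4 × 10⁻⁴)(+0.10) = 2.8 × 10⁻⁴ → stable
  19–62 m: −αΔT+βΔS = −(1.5 × 10⁻⁴)(+2.2)+(7.4 × 10⁻⁴)(+1.40) = 7.1 × 10⁻⁴ → stable
  62–154 m: −αΔT+βΔS = −(1.5 × 10⁻⁴)(+2.9)+(7.4 × 10⁻⁴)(-1.54) = -1.6 × 10⁻³ → UNSTABLE
  154–244 m: −αΔT+βΔS = −(1.5 × 10⁻⁴)(+1.0)+(7.4 × 10⁻⁴)(+0.42) = 1.6 × 10⁻⁴ → stable
The 62–154 m interval has Δρ < 0: lighter water underlies denser water.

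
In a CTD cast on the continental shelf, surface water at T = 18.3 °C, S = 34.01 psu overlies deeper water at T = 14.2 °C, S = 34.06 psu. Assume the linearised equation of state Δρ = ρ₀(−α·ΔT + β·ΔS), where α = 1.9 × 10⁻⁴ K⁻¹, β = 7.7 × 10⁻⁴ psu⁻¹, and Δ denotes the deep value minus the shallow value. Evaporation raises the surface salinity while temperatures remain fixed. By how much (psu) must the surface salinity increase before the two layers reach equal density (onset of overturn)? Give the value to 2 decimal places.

Neutral buoyancy requires −α(T_deep − T_surf) + β(S_deep − S_surf′) = 0.
S_surf′ = S_deep − (α/β)·ΔT = 34.06 − (1.9 × 10⁻⁴/7.7 × 10⁻⁴)·(-4.1) = 35.0717 psu.
Increase required: 35.0717 − 34.01 = 1.0617 psu.

1.06 psu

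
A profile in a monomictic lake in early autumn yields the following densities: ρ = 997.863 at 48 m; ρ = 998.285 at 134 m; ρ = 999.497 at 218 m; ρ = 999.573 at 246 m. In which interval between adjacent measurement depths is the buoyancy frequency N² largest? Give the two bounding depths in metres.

134–218 m

Compute the density gradient over each adjacent pair:
  48–134 m: Δρ/Δz = 0.422/86 = 4.9 × 10⁻³ kg m⁻⁴
  134–218 m: Δρ/Δz = 1.212/84 = 0.014 kg m⁻⁴
  218–246 m: Δρ/Δz = 0.076/28 = 2.7 × 10⁻³ kg m⁻⁴
The largest gradient is in the 134–218 m interval — the pycnocline.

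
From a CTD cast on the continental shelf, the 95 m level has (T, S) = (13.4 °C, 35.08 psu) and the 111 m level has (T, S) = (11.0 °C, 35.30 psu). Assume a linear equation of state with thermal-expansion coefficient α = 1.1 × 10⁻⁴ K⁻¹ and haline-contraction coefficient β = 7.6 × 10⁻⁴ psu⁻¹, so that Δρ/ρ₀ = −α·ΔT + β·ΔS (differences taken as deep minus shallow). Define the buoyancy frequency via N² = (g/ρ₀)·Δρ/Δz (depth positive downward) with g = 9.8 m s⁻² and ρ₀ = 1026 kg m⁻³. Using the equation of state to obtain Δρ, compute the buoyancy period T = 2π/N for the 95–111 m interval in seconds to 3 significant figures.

387 s

ΔT = -2.4 K, ΔS = +0.22 psu (deep − shallow).
Δρ/ρ₀ = −αΔT + βΔS = 2.64 × 10⁻⁴ + 1.672 × 10⁻⁴ = 4.312 × 10⁻⁴, so Δρ ≈ 0.4424 kg m⁻³.
N² = (g/ρ₀)·Δρ/Δz = g·(Δρ/ρ₀)/Δz = 9.8 × 4.312 × 10⁻⁴ / 16 = 2.6411 × 10⁻⁴ s⁻².
N = √(2.6411 × 10⁻⁴) = 0.016251 rad s⁻¹ → T = 2π/N = 386.63 s ≈ 387 s.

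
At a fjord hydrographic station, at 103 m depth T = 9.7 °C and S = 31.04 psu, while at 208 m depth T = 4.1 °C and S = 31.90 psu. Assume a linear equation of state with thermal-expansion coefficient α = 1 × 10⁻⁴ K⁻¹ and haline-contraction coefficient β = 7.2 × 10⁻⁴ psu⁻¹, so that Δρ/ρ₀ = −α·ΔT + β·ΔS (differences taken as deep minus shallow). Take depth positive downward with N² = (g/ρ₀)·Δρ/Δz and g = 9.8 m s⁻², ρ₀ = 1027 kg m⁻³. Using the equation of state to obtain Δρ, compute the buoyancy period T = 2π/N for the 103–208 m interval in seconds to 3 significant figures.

ΔT = -5.6 K, ΔS = +0.86 psu (deep − shallow).
Δρ/ρ₀ = −αΔT + βΔS = 5.60 × 10⁻⁴ + 6.192 × 10⁻⁴ = 1.1792 × 10⁻³, so Δρ ≈ 1.211 kg m⁻³.
N² = (g/ρ₀)·Δρ/Δz = g·(Δρ/ρ₀)/Δz = 9.8 × 1.1792 × 10⁻³ / 105 = 1.1006 × 10⁻⁴ s⁻².
N = √(1.1006 × 10⁻⁴) = 0.010491 rad s⁻¹ → T = 2π/N = 598.91 s ≈ 599 s.

599 s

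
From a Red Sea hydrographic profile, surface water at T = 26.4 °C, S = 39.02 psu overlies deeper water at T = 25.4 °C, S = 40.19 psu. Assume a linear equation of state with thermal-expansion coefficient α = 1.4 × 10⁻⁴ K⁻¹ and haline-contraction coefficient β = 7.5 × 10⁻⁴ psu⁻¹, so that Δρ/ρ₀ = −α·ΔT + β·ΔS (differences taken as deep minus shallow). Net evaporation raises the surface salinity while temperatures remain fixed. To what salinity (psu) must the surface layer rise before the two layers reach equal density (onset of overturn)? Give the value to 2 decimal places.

Neutral buoyancy requires −α(T_deep − T_surf) + β(S_deep − S_surf′) = 0.
S_surf′ = S_deep − (α/β)·ΔT = 40.19 − (1.4 × 10⁻⁴/7.5 × 10⁻⁴)·(-1.0) = 40.3767 psu.
Increase required: 40.3767 − 39.02 = 1.3567 psu.

40.38 psu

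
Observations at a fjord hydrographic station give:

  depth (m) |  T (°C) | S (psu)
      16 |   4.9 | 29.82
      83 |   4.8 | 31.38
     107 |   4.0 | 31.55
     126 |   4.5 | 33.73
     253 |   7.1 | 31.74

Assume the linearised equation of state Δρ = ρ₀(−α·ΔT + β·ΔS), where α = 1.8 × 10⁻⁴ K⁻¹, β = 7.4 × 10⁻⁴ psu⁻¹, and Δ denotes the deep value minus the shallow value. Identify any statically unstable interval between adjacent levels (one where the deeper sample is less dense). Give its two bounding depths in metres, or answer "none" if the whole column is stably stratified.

126–253 m

Evaluate Δρ/ρ₀ = −αΔT + βΔS across each adjacent pair:
  16–83 m: −αΔT+βΔS = −(1.8 × 10⁻⁴)(-0.1)+(7.4 × 10⁻⁴)(+1.56) = 1.2 × 10⁻³ → stable
  83–107 m: −αΔT+βΔS = −(1.8 × 10⁻⁴)(-0.8)+(7.4 × 10⁻⁴)(+0.17) = 2.7 × 10⁻⁴ → stable
  107–126 m: −αΔT+βΔS = −(1.8 × 10⁻⁴)(+0.5)+(7.4 × 10⁻⁴)(+2.18) = 1.5 × 10⁻³ → stable
  126–253 m: −αΔT+βΔS = −(1.8 × 10⁻⁴)(+2.6)+(7.4 × 10⁻⁴)(-1.99) = -1.9 × 10⁻³ → UNSTABLE
The 126–253 m interval has Δρ < 0: lighter water underlies denser water.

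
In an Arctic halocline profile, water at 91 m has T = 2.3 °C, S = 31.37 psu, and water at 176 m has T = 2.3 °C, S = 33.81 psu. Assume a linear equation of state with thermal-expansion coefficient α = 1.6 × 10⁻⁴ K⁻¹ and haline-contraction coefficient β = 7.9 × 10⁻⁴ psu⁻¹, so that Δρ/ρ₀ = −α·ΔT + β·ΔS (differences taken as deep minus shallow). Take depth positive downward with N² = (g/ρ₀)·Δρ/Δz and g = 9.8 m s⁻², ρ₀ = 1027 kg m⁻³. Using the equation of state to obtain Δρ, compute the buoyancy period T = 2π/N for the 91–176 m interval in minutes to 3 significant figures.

ΔT = +0.0 K, ΔS = +2.44 psu (deep − shallow).
Δρ/ρ₀ = −αΔT + βΔS = 0 + 1.9276 × 10⁻³ = 1.9276 × 10⁻³, so Δρ ≈ 1.980 kg m⁻³.
N² = (g/ρ₀)·Δρ/Δz = g·(Δρ/ρ₀)/Δz = 9.8 × 1.9276 × 10⁻³ / 85 = 2.2224 × 10⁻⁴ s⁻².
N = √(2.2224 × 10⁻⁴) = 0.014908 rad s⁻¹ → T = 2π/N = 421.46 s = 7.0243 min ≈ 7.02 min.

7.02 min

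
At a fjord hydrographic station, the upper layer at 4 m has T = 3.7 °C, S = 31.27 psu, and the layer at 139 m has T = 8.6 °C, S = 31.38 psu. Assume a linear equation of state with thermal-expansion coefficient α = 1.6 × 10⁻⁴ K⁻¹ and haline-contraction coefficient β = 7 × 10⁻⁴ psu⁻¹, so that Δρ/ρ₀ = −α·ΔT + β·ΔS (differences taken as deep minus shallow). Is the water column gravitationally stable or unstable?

ΔT = 8.6 − 3.7 = +4.9 K and ΔS = 31.38 − 31.27 = +0.11 psu (deep − shallow).
−αΔT = -7.84 × 10⁻⁴; βΔS = 7.70 × 10⁻⁵; sum Δρ/ρ₀ = -7.07 × 10⁻⁴.
Δρ/ρ₀ < 0, so Δρ < 0: deeper water is lighter → statically unstable; the column would overturn.

unstable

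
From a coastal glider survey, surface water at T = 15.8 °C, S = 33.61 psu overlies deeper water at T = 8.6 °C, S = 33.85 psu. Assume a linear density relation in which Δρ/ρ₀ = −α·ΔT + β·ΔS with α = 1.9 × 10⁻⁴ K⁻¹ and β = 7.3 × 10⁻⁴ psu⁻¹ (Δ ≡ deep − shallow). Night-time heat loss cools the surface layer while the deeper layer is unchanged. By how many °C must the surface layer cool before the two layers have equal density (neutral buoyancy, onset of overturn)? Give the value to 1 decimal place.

Neutral buoyancy requires Δρ = 0, i.e. −α(T_deep − T_surf′) + β(S_deep − S_surf) = 0.
T_surf′ = T_deep − (β/α)·ΔS = 8.6 − (7.3 × 10⁻⁴/1.9 × 10⁻⁴)·(+0.24) = 7.678 °C.
Cooling required: 15.8 − (7.678) = 8.122 °C.

8.1 °C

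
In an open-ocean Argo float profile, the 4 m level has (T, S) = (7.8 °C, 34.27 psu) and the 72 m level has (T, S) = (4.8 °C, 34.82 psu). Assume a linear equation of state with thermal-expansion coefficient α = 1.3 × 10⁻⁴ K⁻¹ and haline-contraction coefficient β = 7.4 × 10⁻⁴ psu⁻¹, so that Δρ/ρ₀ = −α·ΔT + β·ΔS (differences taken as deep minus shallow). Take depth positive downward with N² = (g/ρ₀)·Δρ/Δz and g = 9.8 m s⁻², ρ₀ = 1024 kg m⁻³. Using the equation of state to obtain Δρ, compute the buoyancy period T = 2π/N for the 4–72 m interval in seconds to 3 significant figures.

586 s

ΔT = -3.0 K, ΔS = +0.55 psu (deep − shallow).
Δρ/ρ₀ = −αΔT + βΔS = 3.90 × 10⁻⁴ + 4.07 × 10⁻⁴ = 7.97 × 10⁻⁴, so Δρ ≈ 0.8161 kg m⁻³.
N² = (g/ρ₀)·Δρ/Δz = g·(Δρ/ρ₀)/Δz = 9.8 × 7.97 × 10⁻⁴ / 68 = 1.1486 × 10⁻⁴ s⁻².
N = √(1.1486 × 10⁻⁴) = 0.010717 rad s⁻¹ → T = 2π/N = 586.28 s ≈ 586 s.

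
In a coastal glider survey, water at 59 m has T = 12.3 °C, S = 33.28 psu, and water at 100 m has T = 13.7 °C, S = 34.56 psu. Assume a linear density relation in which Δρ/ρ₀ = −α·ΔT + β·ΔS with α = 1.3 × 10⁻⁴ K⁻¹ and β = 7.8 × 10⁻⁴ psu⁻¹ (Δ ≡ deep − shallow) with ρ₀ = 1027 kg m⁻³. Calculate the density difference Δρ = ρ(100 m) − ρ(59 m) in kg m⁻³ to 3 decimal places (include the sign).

+0.838 kg m⁻³

ΔT = +1.4 K, ΔS = +1.28 psu (deep − shallow).
Δρ/ρ₀ = −(1.3 × 10⁻⁴)(+1.4) + (7.8 × 10⁻⁴)(+1.28) = 8.164 × 10⁻⁴.
Δρ = 1027 × (8.164 × 10⁻⁴) = +0.838 kg m⁻³.
Positive Δρ: denser below, stable.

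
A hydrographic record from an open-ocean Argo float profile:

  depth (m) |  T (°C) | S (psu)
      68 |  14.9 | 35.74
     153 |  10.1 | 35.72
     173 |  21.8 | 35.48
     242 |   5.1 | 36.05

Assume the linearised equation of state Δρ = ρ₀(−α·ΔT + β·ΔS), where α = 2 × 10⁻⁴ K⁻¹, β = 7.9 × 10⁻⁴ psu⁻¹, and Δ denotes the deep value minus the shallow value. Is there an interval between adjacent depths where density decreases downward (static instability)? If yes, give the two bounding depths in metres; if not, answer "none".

153–173 m

Evaluate Δρ/ρ₀ = −αΔT + βΔS across each adjacent pair:
  68–153 m: −αΔT+βΔS = −(2 × 10⁻⁴)(-4.8)+(7.9 × 10⁻⁴)(-0.02) = 9.4 × 10⁻⁴ → stable
  153–173 m: −αΔT+βΔS = −(2 × 10⁻⁴)(+11.7)+(7.9 × 10⁻⁴)(-0.24) = -2.5 × 10⁻³ → UNSTABLE
  173–242 m: −αΔT+βΔS = −(2 × 10⁻⁴)(-16.7)+(7.9 × 10⁻⁴)(+0.57) = 3.8 × 10⁻³ → stable
The 153–173 m interval has Δρ < 0: lighter water underlies denser water.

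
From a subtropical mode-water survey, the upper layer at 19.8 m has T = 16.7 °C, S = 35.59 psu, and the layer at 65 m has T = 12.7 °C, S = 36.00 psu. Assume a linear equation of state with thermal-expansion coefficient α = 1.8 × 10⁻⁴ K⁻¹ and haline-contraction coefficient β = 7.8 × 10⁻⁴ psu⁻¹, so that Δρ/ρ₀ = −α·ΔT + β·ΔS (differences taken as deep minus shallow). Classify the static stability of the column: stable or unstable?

ΔT = 12.7 − 16.7 = -4.0 K and ΔS = 36.00 − 35.59 = +0.41 psu (deep − shallow).
−αΔT = 7.20 × 10⁻⁴; βΔS = 3.198 × 10⁻⁴; sum Δρ/ρ₀ = 1.0398 × 10⁻³.
Δρ/ρ₀ > 0, so Δρ > 0: deeper water is denser → statically stable.

stable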